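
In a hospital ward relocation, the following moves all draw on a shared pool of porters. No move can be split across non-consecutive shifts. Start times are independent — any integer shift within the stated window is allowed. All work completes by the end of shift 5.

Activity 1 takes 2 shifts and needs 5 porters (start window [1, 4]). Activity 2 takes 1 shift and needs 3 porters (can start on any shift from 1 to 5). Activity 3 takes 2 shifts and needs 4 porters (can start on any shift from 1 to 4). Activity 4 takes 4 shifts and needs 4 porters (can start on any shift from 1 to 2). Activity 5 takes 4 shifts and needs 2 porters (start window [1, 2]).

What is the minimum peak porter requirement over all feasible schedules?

11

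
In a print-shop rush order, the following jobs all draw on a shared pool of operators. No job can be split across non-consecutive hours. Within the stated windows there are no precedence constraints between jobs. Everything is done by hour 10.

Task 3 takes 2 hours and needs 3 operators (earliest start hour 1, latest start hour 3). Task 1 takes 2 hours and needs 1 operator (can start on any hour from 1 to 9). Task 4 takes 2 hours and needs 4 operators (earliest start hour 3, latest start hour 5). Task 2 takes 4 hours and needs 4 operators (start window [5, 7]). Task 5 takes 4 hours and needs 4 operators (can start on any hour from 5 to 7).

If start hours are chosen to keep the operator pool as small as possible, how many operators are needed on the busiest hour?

Schedule Task 3@1, Task 1@1, Task 4@3, Task 2@5, Task 5@5: h1:4  h2:4  h3:4  h4:4  h5:8  h6:8  h7:8  h8:8  h9:0  h10:0 — peak 8.

8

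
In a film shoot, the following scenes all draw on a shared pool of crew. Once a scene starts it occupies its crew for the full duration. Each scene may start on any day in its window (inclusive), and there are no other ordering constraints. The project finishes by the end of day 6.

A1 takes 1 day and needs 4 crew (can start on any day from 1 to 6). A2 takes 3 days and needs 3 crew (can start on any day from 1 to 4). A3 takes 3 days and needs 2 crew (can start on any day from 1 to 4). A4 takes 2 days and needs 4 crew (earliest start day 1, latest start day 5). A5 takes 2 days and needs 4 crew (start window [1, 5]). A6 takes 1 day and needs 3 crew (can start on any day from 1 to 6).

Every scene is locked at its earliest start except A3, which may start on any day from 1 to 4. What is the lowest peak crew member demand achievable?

18

A3@1: d1:20  d2:13  d3:5  d4:0  d5:0  d6:0 → peak 20
A3@2: d1:18  d2:13  d3:5  d4:2  d5:0  d6:0 → peak 18
A3@3: d1:18  d2:11  d3:5  d4:2  d5:2  d6:0 → peak 18
A3@4: d1:18  d2:11  d3:3  d4:2  d5:2  d6:2 → peak 18
Best is A3@2, peak 18.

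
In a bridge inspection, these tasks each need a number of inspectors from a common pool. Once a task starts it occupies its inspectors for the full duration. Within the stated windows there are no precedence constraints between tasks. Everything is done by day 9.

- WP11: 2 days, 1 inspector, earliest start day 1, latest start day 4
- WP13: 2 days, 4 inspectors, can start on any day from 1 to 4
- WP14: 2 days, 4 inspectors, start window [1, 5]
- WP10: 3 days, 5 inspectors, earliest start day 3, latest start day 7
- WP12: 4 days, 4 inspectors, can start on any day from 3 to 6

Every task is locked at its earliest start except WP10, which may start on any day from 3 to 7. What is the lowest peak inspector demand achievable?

WP10@3: d1:9  d2:9  d3:9  d4:9  d5:9  d6:4  d7:0  d8:0  d9:0 → peak 9
WP10@4: d1:9  d2:9  d3:4  d4:9  d5:9  d6:9  d7:0  d8:0  d9:0 → peak 9
WP10@5: d1:9  d2:9  d3:4  d4:4  d5:9  d6:9  d7:5  d8:0  d9:0 → peak 9
WP10@6: d1:9  d2:9  d3:4  d4:4  d5:4  d6:9  d7:5  d8:5  d9:0 → peak 9
WP10@7: d1:9  d2:9  d3:4  d4:4  d5:4  d6:4  d7:5  d8:5  d9:5 → peak 9
Best is WP10@3, peak 9.

9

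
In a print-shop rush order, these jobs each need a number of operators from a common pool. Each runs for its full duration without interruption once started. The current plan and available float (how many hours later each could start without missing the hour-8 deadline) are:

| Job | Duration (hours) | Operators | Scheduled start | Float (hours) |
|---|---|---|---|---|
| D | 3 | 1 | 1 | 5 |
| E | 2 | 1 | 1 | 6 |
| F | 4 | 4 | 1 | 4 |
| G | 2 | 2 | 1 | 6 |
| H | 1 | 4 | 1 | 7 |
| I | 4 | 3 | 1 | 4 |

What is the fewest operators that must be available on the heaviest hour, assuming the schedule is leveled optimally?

Early-start (D@1, E@1, F@1, G@1, H@1, I@1) gives peak 15: h1:15  h2:11  h3:8  h4:7  h5:0  h6:0  h7:0  h8:0.
Shift G→3, H→5, I→5.
Schedule D@1, E@1, F@1, G@3, H@5, I@5: h1:6  h2:6  h3:7  h4:6  h5:7  h6:3  h7:3  h8:3 — peak 7.

7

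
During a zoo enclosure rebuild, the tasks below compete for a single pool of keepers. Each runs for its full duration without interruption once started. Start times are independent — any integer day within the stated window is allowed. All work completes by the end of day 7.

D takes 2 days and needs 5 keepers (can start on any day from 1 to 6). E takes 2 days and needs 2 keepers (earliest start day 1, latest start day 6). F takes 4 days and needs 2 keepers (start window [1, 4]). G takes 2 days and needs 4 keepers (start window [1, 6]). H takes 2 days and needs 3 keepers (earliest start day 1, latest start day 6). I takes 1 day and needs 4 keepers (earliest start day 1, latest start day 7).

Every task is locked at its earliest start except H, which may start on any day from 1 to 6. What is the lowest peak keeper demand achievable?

17

H@1: d1:20  d2:16  d3:2  d4:2  d5:0  d6:0  d7:0 → peak 20
H@2: d1:17  d2:16  d3:5  d4:2  d5:0  d6:0  d7:0 → peak 17
H@3: d1:17  d2:13  d3:5  d4:5  d5:0  d6:0  d7:0 → peak 17
H@4: d1:17  d2:13  d3:2  d4:5  d5:3  d6:0  d7:0 → peak 17
H@5: d1:17  d2:13  d3:2  d4:2  d5:3  d6:3  d7:0 → peak 17
H@6: d1:17  d2:13  d3:2  d4:2  d5:0  d6:3  d7:3 → peak 17
Best is H@2, peak 17.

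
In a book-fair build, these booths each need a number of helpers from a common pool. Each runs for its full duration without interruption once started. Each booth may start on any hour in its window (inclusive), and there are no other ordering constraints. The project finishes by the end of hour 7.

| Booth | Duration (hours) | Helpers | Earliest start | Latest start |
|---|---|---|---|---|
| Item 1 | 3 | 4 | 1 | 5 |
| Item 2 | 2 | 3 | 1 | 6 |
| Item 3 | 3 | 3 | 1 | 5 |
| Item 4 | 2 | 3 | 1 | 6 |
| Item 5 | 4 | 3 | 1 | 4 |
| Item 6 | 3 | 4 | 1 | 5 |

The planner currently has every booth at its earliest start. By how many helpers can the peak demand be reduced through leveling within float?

11

Early-start peak: h1:20  h2:20  h3:14  h4:3  h5:0  h6:0  h7:0 ⇒ 20.
Leveled (Item 1@1, Item 2@4, Item 3@4, Item 4@6, Item 5@4, Item 6@1): h1:8  h2:8  h3:8  h4:9  h5:9  h6:9  h7:6 ⇒ 9.
Reduction 20 − 9 = 11.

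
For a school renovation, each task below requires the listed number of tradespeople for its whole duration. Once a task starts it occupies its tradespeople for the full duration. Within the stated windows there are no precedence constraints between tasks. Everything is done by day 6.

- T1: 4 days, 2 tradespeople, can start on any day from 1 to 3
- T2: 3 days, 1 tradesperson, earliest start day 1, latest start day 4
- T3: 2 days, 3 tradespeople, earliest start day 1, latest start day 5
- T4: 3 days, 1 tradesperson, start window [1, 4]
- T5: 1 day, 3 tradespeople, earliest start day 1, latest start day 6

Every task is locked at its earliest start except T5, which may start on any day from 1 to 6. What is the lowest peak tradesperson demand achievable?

7

T5@1: d1:10  d2:7  d3:4  d4:2  d5:0  d6:0 → peak 10
T5@2: d1:7  d2:10  d3:4  d4:2  d5:0  d6:0 → peak 10
T5@3: d1:7  d2:7  d3:7  d4:2  d5:0  d6:0 → peak 7
T5@4: d1:7  d2:7  d3:4  d4:5  d5:0  d6:0 → peak 7
T5@5: d1:7  d2:7  d3:4  d4:2  d5:3  d6:0 → peak 7
T5@6: d1:7  d2:7  d3:4  d4:2  d5:0  d6:3 → peak 7
Best is T5@3, peak 7.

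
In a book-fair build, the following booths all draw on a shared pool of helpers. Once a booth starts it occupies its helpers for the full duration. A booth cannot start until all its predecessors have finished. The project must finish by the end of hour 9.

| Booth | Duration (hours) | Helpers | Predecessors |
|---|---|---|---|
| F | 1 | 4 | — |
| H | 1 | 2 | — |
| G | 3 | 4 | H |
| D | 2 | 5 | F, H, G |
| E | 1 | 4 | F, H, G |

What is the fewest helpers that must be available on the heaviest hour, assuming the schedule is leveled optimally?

5

Early-start (F@1, H@1, G@2, D@5, E@5) gives peak 9: h1:6  h2:4  h3:4  h4:4  h5:9  h6:5  h7:0  h8:0  h9:0.
Shift H→2, G→3, D→6, E→8.
Schedule F@1, H@2, G@3, D@6, E@8: h1:4  h2:2  h3:4  h4:4  h5:4  h6:5  h7:5  h8:4  h9:0 — peak 5.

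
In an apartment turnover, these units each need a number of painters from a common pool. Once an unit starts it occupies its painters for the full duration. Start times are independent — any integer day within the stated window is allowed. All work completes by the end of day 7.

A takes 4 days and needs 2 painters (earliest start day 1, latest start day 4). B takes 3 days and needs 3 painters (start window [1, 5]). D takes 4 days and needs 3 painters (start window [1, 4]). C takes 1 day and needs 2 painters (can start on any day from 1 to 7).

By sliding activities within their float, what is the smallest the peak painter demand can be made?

Early-start (A@1, B@1, D@1, C@1) gives peak 10: d1:10  d2:8  d3:8  d4:5  d5:0  d6:0  d7:0.
Shift D→4, C→5.
Schedule A@1, B@1, D@4, C@5: d1:5  d2:5  d3:5  d4:5  d5:5  d6:3  d7:3 — peak 5.
Total painter-days = 31 over 7 days ⇒ peak ≥ ⌈31/7⌉ = 5, so 5 is optimal.

5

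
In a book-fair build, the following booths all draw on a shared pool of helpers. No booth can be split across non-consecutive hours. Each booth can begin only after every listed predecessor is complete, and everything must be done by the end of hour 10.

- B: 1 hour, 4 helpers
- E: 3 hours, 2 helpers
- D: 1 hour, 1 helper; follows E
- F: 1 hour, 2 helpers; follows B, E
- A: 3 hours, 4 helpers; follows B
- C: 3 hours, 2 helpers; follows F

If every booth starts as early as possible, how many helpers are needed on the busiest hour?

7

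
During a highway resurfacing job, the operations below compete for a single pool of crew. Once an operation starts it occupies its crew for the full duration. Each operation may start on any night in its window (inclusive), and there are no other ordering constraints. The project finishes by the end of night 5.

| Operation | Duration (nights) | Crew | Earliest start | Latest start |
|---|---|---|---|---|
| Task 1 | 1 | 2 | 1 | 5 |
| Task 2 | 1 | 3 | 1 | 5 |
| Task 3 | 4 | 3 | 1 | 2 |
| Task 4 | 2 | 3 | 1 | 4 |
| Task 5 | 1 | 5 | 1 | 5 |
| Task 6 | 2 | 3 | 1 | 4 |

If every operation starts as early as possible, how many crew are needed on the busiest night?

19

Early-start schedule: Task 1@1, Task 2@1, Task 3@1, Task 4@1, Task 5@1, Task 6@1.
Load per night: night 1: 19, night 2: 9, night 3: 3, night 4: 3, night 5: 0.
Peak is 19.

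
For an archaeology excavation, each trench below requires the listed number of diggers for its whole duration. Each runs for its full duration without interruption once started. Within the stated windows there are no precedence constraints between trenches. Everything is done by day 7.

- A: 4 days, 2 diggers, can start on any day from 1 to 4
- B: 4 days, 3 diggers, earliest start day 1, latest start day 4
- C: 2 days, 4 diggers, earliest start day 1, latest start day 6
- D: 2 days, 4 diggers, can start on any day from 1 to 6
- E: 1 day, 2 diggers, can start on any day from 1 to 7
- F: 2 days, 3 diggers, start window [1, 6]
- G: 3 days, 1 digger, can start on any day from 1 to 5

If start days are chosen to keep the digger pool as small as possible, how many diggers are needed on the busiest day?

8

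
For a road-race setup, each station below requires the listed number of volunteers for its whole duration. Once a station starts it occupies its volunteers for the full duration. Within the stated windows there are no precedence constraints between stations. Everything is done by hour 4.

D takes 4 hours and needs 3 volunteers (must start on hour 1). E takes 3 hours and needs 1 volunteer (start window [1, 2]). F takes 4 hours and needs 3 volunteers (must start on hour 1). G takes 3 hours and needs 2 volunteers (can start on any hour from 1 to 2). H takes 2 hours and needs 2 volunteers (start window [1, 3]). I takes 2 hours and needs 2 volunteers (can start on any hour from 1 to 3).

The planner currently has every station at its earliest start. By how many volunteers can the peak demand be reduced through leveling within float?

Early-start peak: h1:13  h2:13  h3:9  h4:6 ⇒ 13.
Leveled (D@1, E@1, F@1, G@1, H@1, I@3): h1:11  h2:11  h3:11  h4:8 ⇒ 11.
Reduction 13 − 11 = 2.

2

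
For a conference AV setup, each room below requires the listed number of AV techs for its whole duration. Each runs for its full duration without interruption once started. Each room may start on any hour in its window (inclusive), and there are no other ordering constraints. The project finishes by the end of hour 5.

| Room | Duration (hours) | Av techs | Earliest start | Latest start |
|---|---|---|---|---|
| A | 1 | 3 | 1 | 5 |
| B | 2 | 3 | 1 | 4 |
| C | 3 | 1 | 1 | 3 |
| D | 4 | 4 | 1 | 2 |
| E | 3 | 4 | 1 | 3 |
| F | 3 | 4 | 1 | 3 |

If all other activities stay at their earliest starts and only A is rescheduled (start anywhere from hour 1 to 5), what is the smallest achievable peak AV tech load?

16

A@1: h1:19  h2:16  h3:13  h4:4  h5:0 → peak 19
A@2: h1:16  h2:19  h3:13  h4:4  h5:0 → peak 19
A@3: h1:16  h2:16  h3:16  h4:4  h5:0 → peak 16
A@4: h1:16  h2:16  h3:13  h4:7  h5:0 → peak 16
A@5: h1:16  h2:16  h3:13  h4:4  h5:3 → peak 16
Best is A@3, peak 16.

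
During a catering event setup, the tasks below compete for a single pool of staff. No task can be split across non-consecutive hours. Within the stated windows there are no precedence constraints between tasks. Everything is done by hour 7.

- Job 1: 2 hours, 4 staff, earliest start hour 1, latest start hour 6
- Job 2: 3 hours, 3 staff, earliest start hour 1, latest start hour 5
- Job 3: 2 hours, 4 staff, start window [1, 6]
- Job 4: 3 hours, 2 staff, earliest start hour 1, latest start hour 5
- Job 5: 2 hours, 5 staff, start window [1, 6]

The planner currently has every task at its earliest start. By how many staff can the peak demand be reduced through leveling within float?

11

Early-start peak: h1:18  h2:18  h3:5  h4:0  h5:0  h6:0  h7:0 ⇒ 18.
Leveled (Job 1@1, Job 2@1, Job 3@3, Job 4@4, Job 5@5): h1:7  h2:7  h3:7  h4:6  h5:7  h6:7  h7:0 ⇒ 7.
Reduction 18 − 7 = 11.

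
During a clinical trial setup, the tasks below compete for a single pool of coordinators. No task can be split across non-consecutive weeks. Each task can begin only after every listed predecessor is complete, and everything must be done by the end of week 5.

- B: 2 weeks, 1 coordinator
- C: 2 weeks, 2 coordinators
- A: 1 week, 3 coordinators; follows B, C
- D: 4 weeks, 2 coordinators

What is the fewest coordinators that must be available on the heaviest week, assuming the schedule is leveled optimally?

Early-start (B@1, C@1, A@3, D@1) gives peak 5: w1:5  w2:5  w3:5  w4:2  w5:0.
Shift C→3, A→5.
Schedule B@1, C@3, A@5, D@1: w1:3  w2:3  w3:4  w4:4  w5:3 — peak 4.
Total coordinator-weeks = 17 over 5 weeks ⇒ peak ≥ ⌈17/5⌉ = 4, so 4 is optimal.

4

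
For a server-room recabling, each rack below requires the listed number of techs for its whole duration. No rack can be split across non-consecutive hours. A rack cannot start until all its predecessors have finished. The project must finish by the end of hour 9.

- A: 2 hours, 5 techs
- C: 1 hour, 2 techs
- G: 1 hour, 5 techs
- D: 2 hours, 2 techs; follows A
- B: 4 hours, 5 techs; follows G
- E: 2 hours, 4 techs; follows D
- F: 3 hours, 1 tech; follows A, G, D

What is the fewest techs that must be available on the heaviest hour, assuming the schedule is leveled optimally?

Early-start (A@1, C@1, G@1, D@3, B@2, E@5, F@5) gives peak 12: h1:12  h2:10  h3:7  h4:7  h5:10  h6:5  h7:1  h8:0  h9:0.
Shift G→3, B→4, E→8.
Schedule A@1, C@1, G@3, D@3, B@4, E@8, F@5: h1:7  h2:5  h3:7  h4:7  h5:6  h6:6  h7:6  h8:4  h9:4 — peak 7.

7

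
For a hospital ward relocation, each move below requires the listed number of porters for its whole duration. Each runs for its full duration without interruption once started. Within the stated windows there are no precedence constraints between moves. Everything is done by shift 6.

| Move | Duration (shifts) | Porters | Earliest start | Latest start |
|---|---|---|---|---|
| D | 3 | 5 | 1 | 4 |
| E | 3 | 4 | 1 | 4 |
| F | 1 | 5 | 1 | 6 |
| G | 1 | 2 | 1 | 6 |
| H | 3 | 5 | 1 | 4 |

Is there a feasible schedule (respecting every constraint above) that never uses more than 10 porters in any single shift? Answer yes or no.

Schedule D@1, E@1, F@4, G@5, H@4: s1:9  s2:9  s3:9  s4:10  s5:7  s6:5 — peak 10 ≤ 10.

yes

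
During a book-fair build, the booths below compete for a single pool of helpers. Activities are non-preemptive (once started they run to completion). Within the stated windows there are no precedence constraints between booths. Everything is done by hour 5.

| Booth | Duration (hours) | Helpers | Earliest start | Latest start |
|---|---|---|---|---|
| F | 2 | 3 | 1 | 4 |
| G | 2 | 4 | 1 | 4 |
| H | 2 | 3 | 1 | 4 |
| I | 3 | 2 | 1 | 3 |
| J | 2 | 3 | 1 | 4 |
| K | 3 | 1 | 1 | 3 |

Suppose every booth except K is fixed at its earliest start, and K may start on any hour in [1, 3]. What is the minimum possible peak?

15

K@1: h1:16  h2:16  h3:3  h4:0  h5:0 → peak 16
K@2: h1:15  h2:16  h3:3  h4:1  h5:0 → peak 16
K@3: h1:15  h2:15  h3:3  h4:1  h5:1 → peak 15
Best is K@3, peak 15.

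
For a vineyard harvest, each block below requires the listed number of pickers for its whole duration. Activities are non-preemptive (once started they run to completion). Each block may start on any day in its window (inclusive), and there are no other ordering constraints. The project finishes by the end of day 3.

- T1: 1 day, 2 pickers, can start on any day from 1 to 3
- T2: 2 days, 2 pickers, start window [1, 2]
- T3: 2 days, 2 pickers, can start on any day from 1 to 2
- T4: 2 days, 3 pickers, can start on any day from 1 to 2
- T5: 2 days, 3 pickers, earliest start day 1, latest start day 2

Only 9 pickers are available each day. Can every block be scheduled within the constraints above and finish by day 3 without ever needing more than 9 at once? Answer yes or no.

no

The minimum achievable peak is 10; 9 < 10, so no feasible schedule stays within the cap.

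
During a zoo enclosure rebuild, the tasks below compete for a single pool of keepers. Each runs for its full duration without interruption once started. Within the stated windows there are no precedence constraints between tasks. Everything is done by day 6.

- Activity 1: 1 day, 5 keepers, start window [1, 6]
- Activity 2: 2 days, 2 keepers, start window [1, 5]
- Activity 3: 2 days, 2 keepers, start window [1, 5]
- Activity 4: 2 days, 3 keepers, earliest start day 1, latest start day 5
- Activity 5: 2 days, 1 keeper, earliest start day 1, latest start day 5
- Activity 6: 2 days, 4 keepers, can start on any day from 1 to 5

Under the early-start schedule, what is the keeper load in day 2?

12

At early start, day 2 has: Activity 2, Activity 3, Activity 4, Activity 5, Activity 6.
Demand: 2 + 2 + 3 + 1 + 4 = 12.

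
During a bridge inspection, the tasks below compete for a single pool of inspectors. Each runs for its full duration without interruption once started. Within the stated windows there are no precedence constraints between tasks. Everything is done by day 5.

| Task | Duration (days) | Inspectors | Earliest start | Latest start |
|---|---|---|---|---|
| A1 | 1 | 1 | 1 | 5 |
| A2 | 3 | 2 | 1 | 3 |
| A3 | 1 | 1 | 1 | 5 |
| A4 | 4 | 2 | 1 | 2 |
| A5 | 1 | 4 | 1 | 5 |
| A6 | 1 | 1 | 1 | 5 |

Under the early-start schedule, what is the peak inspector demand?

11

Early-start schedule: A1@1, A2@1, A3@1, A4@1, A5@1, A6@1.
Load per day: day 1: 11, day 2: 4, day 3: 4, day 4: 2, day 5: 0.
Peak is 11.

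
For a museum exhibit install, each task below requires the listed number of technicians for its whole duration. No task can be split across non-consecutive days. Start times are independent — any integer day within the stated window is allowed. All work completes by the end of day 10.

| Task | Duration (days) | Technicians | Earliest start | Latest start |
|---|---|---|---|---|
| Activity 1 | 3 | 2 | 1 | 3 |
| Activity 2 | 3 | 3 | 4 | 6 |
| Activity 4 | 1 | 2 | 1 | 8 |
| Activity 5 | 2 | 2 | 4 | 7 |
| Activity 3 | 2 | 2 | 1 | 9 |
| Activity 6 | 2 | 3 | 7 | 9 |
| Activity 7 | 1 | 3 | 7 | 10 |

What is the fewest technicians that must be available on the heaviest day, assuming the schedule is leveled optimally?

5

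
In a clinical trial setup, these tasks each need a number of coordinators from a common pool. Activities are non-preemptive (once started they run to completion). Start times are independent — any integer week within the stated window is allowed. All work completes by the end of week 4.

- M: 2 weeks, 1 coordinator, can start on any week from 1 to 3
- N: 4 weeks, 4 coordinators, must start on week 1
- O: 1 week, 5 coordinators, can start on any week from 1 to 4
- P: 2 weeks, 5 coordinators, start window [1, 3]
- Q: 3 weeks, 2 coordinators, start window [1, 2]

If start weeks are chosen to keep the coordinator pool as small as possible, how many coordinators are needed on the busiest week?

11

Early-start (M@1, N@1, O@1, P@1, Q@1) gives peak 17: w1:17  w2:12  w3:6  w4:4.
Shift P→3, Q→2.
Schedule M@1, N@1, O@1, P@3, Q@2: w1:10  w2:7  w3:11  w4:11 — peak 11.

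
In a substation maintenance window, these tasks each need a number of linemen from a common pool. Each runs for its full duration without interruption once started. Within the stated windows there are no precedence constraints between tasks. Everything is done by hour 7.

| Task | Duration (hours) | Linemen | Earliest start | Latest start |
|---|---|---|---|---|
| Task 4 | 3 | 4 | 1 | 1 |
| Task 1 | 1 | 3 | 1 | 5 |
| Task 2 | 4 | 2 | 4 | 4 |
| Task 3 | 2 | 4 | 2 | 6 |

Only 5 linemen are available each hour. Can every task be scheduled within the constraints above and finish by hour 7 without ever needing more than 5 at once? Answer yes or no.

no

The minimum achievable peak is 6; 5 < 6, so no feasible schedule stays within the cap.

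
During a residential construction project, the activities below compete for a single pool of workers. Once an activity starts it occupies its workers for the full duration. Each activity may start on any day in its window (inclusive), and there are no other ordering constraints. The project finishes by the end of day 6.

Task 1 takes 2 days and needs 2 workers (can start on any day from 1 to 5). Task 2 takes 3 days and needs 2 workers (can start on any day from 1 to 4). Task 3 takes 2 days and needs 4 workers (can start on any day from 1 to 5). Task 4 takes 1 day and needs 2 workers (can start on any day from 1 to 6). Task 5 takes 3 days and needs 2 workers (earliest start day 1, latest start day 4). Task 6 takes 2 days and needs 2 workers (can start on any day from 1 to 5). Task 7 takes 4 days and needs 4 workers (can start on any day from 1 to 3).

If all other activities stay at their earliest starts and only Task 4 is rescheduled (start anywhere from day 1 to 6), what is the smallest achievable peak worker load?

16

Task 4@1: d1:18  d2:16  d3:8  d4:4  d5:0  d6:0 → peak 18
Task 4@2: d1:16  d2:18  d3:8  d4:4  d5:0  d6:0 → peak 18
Task 4@3: d1:16  d2:16  d3:10  d4:4  d5:0  d6:0 → peak 16
Task 4@4: d1:16  d2:16  d3:8  d4:6  d5:0  d6:0 → peak 16
Task 4@5: d1:16  d2:16  d3:8  d4:4  d5:2  d6:0 → peak 16
Task 4@6: d1:16  d2:16  d3:8  d4:4  d5:0  d6:2 → peak 16
Best is Task 4@3, peak 16.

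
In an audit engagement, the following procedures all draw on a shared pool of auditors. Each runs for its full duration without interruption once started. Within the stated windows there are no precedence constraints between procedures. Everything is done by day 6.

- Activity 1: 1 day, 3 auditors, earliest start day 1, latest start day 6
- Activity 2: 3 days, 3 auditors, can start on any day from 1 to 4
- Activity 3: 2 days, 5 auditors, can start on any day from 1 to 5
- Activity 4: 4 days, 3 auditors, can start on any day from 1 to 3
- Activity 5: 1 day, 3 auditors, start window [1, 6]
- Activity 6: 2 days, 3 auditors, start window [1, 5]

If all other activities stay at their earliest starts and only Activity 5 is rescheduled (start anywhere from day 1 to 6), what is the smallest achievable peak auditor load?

17

Activity 5@1: d1:20  d2:14  d3:6  d4:3  d5:0  d6:0 → peak 20
Activity 5@2: d1:17  d2:17  d3:6  d4:3  d5:0  d6:0 → peak 17
Activity 5@3: d1:17  d2:14  d3:9  d4:3  d5:0  d6:0 → peak 17
Activity 5@4: d1:17  d2:14  d3:6  d4:6  d5:0  d6:0 → peak 17
Activity 5@5: d1:17  d2:14  d3:6  d4:3  d5:3  d6:0 → peak 17
Activity 5@6: d1:17  d2:14  d3:6  d4:3  d5:0  d6:3 → peak 17
Best is Activity 5@2, peak 17.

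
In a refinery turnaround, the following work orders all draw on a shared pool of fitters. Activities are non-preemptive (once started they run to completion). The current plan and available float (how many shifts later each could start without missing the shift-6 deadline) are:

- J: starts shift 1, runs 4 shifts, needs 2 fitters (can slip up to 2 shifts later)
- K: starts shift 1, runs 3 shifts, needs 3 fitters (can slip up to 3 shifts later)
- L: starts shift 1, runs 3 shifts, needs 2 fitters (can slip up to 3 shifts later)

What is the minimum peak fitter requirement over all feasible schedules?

5

Early-start (J@1, K@1, L@1) gives peak 7: s1:7  s2:7  s3:7  s4:2  s5:0  s6:0.
Shift L→4.
Schedule J@1, K@1, L@4: s1:5  s2:5  s3:5  s4:4  s5:2  s6:2 — peak 5.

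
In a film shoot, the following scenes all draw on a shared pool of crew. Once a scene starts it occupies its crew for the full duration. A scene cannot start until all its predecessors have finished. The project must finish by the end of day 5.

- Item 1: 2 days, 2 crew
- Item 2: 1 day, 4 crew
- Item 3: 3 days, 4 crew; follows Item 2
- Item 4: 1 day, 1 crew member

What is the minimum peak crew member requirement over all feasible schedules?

Early-start (Item 1@1, Item 2@1, Item 3@2, Item 4@1) gives peak 7: d1:7  d2:6  d3:4  d4:4  d5:0.
Shift Item 4→3.
Schedule Item 1@1, Item 2@1, Item 3@2, Item 4@3: d1:6  d2:6  d3:5  d4:4  d5:0 — peak 6.

6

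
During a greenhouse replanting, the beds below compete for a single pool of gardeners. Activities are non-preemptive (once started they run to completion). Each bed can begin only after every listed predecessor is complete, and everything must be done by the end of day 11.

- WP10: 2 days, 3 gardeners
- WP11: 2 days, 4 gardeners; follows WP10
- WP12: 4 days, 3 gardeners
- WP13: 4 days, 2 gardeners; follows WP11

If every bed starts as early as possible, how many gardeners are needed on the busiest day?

7

Early-start schedule: WP10@1, WP11@3, WP12@1, WP13@5.
Load per day: day 1: 6, day 2: 6, day 3: 7, day 4: 7, day 5: 2, day 6: 2, day 7: 2, day 8: 2, day 9: 0, day 10: 0, day 11: 0.
Peak is 7.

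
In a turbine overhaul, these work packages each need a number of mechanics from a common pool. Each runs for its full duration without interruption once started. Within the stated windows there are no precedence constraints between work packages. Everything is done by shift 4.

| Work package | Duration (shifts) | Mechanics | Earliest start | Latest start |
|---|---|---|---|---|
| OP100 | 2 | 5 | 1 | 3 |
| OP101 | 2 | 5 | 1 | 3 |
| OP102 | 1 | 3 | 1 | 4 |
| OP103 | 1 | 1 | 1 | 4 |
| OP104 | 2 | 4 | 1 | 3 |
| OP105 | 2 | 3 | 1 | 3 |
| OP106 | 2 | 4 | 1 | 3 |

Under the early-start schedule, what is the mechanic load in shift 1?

At early start, shift 1 has: OP100, OP101, OP102, OP103, OP104, OP105, OP106.
Demand: 5 + 5 + 3 + 1 + 4 + 3 + 4 = 25.

25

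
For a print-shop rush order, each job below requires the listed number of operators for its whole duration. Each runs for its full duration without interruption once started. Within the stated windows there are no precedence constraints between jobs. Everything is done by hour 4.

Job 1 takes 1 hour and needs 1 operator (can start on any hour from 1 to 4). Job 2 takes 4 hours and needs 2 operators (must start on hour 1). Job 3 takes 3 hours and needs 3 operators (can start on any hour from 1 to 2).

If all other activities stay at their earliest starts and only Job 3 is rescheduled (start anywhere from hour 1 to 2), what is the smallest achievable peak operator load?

Job 3@1: h1:6  h2:5  h3:5  h4:2 → peak 6
Job 3@2: h1:3  h2:5  h3:5  h4:5 → peak 5
Best is Job 3@2, peak 5.

5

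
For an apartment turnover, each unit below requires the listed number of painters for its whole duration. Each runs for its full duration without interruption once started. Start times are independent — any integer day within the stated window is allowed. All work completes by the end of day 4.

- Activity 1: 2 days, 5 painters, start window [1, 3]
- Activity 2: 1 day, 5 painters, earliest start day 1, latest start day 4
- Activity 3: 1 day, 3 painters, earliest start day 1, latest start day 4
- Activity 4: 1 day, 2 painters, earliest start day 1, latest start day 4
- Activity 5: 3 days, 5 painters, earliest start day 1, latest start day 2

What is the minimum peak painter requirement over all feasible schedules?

Early-start (Activity 1@1, Activity 2@1, Activity 3@1, Activity 4@1, Activity 5@1) gives peak 20: d1:20  d2:10  d3:5  d4:0.
Shift Activity 3→3, Activity 4→3, Activity 5→2.
Schedule Activity 1@1, Activity 2@1, Activity 3@3, Activity 4@3, Activity 5@2: d1:10  d2:10  d3:10  d4:5 — peak 10.

10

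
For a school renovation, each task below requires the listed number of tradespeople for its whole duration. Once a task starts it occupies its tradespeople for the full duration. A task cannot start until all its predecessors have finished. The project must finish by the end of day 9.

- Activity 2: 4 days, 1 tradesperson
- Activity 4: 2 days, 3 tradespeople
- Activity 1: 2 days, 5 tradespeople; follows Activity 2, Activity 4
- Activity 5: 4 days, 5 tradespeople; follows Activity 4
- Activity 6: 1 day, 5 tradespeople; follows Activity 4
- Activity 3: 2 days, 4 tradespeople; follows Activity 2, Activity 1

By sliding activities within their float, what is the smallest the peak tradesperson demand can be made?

10

Early-start (Activity 2@1, Activity 4@1, Activity 1@5, Activity 5@3, Activity 6@3, Activity 3@7) gives peak 11: d1:4  d2:4  d3:11  d4:6  d5:10  d6:10  d7:4  d8:4  d9:0.
Shift Activity 6→7.
Schedule Activity 2@1, Activity 4@1, Activity 1@5, Activity 5@3, Activity 6@7, Activity 3@7: d1:4  d2:4  d3:6  d4:6  d5:10  d6:10  d7:9  d8:4  d9:0 — peak 10.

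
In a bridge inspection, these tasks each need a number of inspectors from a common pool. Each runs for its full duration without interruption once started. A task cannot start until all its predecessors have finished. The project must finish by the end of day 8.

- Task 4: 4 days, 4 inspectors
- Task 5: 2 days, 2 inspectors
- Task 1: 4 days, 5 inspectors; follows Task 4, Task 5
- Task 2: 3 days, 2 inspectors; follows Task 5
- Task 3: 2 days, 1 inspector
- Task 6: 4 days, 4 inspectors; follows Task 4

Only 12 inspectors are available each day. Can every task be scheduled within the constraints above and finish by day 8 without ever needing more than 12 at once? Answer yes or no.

yes

Schedule Task 4@1, Task 5@1, Task 1@5, Task 2@3, Task 3@1, Task 6@5: d1:7  d2:7  d3:6  d4:6  d5:11  d6:9  d7:9  d8:9 — peak 11 ≤ 12.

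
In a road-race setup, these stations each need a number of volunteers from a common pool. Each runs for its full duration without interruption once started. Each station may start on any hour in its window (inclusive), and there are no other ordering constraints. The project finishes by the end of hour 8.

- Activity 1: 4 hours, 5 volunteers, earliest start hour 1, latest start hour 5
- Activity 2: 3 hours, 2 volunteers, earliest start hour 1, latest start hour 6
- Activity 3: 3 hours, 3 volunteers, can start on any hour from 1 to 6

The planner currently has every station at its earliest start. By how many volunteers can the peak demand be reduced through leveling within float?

5

Early-start peak: h1:10  h2:10  h3:10  h4:5  h5:0  h6:0  h7:0  h8:0 ⇒ 10.
Leveled (Activity 1@1, Activity 2@5, Activity 3@5): h1:5  h2:5  h3:5  h4:5  h5:5  h6:5  h7:5  h8:0 ⇒ 5.
Reduction 10 − 5 = 5.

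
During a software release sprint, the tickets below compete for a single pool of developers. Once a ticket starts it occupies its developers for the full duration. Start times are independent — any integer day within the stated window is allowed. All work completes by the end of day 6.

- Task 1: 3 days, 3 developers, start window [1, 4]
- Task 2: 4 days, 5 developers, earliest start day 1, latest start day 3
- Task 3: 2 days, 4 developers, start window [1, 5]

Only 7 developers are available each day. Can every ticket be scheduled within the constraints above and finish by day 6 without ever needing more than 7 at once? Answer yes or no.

no

The minimum achievable peak is 8; 7 < 8, so no feasible schedule stays within the cap.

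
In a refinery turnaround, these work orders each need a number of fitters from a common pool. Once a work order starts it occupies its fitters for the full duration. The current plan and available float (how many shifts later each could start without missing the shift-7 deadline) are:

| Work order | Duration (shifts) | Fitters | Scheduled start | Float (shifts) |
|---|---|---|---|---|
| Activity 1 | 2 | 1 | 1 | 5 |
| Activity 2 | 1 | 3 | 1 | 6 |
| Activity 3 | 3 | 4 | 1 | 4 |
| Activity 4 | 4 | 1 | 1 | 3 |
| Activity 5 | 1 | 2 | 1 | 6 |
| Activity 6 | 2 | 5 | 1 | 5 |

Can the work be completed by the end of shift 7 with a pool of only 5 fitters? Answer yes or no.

yes

Schedule Activity 1@1, Activity 2@1, Activity 3@3, Activity 4@1, Activity 5@2, Activity 6@6: s1:5  s2:4  s3:5  s4:5  s5:4  s6:5  s7:5 — peak 5 ≤ 5.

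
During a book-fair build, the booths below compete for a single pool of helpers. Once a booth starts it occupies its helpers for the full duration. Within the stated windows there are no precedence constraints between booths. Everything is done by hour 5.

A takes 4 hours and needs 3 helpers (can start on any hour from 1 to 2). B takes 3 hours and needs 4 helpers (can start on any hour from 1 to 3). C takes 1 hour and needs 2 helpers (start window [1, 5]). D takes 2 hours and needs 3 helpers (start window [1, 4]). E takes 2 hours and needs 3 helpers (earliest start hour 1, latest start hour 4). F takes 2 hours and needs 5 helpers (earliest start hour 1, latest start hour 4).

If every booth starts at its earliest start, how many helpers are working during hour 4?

3

At early start, hour 4 has: A.
Demand: 3 = 3.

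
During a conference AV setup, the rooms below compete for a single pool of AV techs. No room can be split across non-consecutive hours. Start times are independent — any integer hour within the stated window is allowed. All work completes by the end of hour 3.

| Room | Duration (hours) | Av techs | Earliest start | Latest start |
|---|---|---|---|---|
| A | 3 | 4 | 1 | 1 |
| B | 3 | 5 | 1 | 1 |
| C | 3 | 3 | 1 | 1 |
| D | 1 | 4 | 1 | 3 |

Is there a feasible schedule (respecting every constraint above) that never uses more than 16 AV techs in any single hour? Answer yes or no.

Schedule A@1, B@1, C@1, D@1: h1:16  h2:12  h3:12 — peak 16 ≤ 16.

yes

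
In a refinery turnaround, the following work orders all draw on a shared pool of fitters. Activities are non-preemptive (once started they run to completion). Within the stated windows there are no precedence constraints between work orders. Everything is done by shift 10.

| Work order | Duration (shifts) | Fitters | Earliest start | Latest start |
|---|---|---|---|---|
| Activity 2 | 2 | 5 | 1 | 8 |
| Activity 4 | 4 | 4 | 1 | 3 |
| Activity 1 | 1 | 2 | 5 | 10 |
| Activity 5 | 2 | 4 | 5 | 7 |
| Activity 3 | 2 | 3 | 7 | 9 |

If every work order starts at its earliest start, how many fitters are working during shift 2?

At early start, shift 2 has: Activity 2, Activity 4.
Demand: 5 + 4 = 9.

9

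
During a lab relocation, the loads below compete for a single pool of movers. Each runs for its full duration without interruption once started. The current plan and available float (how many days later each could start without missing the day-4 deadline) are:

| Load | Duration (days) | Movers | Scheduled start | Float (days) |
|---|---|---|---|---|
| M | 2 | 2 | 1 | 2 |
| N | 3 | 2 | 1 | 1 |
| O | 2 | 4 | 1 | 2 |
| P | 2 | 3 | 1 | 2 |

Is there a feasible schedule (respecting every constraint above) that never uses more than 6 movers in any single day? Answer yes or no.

The minimum achievable peak is 7; 6 < 7, so no feasible schedule stays within the cap.

no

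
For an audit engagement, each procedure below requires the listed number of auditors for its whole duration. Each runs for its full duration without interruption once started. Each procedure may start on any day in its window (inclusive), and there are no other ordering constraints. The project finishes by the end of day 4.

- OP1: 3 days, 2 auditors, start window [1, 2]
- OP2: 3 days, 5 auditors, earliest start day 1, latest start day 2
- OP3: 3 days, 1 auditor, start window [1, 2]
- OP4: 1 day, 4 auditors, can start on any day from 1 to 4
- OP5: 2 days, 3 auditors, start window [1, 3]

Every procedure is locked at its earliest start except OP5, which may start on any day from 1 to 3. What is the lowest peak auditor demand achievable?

12

OP5@1: d1:15  d2:11  d3:8  d4:0 → peak 15
OP5@2: d1:12  d2:11  d3:11  d4:0 → peak 12
OP5@3: d1:12  d2:8  d3:11  d4:3 → peak 12
Best is OP5@2, peak 12.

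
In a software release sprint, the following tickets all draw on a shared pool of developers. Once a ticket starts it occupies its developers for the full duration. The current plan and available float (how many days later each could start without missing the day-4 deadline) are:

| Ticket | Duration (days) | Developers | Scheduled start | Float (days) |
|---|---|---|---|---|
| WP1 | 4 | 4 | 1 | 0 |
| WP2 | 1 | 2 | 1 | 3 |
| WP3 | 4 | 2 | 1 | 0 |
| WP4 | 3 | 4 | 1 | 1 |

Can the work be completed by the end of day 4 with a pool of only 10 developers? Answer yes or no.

Schedule WP1@1, WP2@1, WP3@1, WP4@2: d1:8  d2:10  d3:10  d4:10 — peak 10 ≤ 10.

yes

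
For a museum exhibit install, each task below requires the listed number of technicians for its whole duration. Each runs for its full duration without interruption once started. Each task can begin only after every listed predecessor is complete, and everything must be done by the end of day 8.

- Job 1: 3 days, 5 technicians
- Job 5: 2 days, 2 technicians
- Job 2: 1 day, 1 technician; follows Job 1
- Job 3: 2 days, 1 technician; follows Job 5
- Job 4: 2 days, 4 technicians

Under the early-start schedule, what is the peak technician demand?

11

Early-start schedule: Job 1@1, Job 5@1, Job 2@4, Job 3@3, Job 4@1.
Load per day: day 1: 11, day 2: 11, day 3: 6, day 4: 2, day 5: 0, day 6: 0, day 7: 0, day 8: 0.
Peak is 11.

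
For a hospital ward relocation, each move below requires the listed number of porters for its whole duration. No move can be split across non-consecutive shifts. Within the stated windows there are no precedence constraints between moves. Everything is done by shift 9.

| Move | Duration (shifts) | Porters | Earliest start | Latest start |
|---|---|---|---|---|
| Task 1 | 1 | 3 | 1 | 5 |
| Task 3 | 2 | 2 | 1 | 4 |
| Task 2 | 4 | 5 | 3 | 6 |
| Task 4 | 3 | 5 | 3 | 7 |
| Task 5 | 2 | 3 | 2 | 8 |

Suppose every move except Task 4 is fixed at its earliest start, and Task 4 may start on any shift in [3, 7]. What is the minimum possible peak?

Task 4@3: s1:5  s2:5  s3:13  s4:10  s5:10  s6:5  s7:0  s8:0  s9:0 → peak 13
Task 4@4: s1:5  s2:5  s3:8  s4:10  s5:10  s6:10  s7:0  s8:0  s9:0 → peak 10
Task 4@5: s1:5  s2:5  s3:8  s4:5  s5:10  s6:10  s7:5  s8:0  s9:0 → peak 10
Task 4@6: s1:5  s2:5  s3:8  s4:5  s5:5  s6:10  s7:5  s8:5  s9:0 → peak 10
Task 4@7: s1:5  s2:5  s3:8  s4:5  s5:5  s6:5  s7:5  s8:5  s9:5 → peak 8
Best is Task 4@7, peak 8.

8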